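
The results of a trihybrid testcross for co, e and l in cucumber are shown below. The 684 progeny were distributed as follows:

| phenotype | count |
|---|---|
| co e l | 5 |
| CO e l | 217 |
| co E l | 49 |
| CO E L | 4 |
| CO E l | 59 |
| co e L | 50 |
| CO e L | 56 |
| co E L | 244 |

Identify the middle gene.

The two most frequent reciprocal classes, co E L and CO e l, are the parental types, so the F1 was co E L / CO e l.
The two rarest classes, CO E L and co e l, are the double crossovers. Comparing them with the parentals, only the co allele has switched, so co is the middle locus and the order is e – co – l.

co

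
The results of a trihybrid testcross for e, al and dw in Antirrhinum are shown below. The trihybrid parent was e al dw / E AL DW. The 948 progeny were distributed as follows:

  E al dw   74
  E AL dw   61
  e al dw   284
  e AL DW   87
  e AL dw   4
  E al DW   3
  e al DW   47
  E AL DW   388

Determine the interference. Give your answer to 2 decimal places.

The two rarest classes, e AL dw and E al DW, are the double crossovers. Comparing them with the parentals, only the al allele has switched, so al is the middle locus and the order is e – al – dw.
e–al: (161 + 7)/948 = 0.1772; al–dw: (108 + 7)/948 = 0.1213.
Expected DCO frequency = 0.1772 × 0.1213 ≈ 0.02149; observed = 7/948 ≈ 0.00738.
Coefficient of coincidence = 0.00738/0.02149 ≈ 0.34; interference = 1 − 0.34 = 0.66.

0.66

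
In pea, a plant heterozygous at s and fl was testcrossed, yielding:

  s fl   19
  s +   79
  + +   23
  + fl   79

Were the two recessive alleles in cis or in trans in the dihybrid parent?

trans

The two most frequent classes are + fl (79) and s + (79); these are the parental (non-recombinant) types.
So the F1 carried + fl on one chromosome and s + on the other — the recessive alleles are on opposite chromosomes (trans / repulsion).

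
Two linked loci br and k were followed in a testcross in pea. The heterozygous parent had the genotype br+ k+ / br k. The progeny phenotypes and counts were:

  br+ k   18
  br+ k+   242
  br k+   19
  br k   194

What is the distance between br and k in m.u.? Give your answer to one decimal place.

The recombinant classes are br+ k and br k+: 18 + 19 = 37.
Recombination frequency = 37/473 = 0.0782 ≈ 7.8%, i.e. 7.8 m.u.

7.8 m.u.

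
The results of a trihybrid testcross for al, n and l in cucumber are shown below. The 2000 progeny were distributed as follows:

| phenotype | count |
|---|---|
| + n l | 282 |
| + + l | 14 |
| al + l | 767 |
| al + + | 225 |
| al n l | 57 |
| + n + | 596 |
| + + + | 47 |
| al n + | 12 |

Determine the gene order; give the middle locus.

The two most frequent reciprocal classes, + n + and al + l, are the parental types, so the F1 was + n + / al + l.
The two rarest classes, al n + and + + l, are the double crossovers. Comparing them with the parentals, only the al allele has switched, so al is the middle locus and the order is l – al – n.

al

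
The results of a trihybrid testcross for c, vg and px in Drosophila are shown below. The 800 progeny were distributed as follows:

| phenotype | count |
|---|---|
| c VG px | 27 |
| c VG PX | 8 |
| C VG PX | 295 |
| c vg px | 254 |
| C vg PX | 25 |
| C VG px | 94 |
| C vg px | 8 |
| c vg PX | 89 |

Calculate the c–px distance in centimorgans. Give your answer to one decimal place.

24.9 centimorgans

The two most frequent reciprocal classes, c vg px and C VG PX, are the parental types, so the F1 was c vg px / C VG PX.
The two rarest classes, C vg px and c VG PX, are the double crossovers. Comparing them with the parentals, only the c allele has switched, so c is the middle locus and the order is vg – c – px.
Crossovers in the c–px interval produce the single-crossover classes c vg PX and C VG px (89 + 94 = 183) plus the double crossovers (16).
RF(c–px) = (183 + 16) / 800 = 199/800 = 0.2487 → 24.9 centimorgans.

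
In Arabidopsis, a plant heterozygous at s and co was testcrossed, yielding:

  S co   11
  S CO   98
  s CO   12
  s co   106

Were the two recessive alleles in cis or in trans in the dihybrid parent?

cis

The two most frequent classes are S CO (98) and s co (106); these are the parental (non-recombinant) types.
So the F1 carried S CO on one chromosome and s co on the other — the recessive alleles are on the same chromosome (cis / coupling).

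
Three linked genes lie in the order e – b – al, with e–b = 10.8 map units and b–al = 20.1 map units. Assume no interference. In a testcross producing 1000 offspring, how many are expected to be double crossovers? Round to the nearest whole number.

Map distances give recombination frequencies of 0.108 and 0.201 for the two intervals.
With no interference, expected double-crossover frequency = 0.108 × 0.201 = 0.02171.
Expected number = 0.02171 × 1000 = 21.71 ≈ 22.

22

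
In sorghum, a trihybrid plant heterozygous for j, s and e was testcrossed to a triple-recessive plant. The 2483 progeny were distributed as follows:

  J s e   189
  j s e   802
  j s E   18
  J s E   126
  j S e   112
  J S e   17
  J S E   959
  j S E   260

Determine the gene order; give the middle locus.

e

The two most frequent reciprocal classes, j s e and J S E, are the parental types, so the F1 was j s e / J S E.
The two rarest classes, j s E and J S e, are the double crossovers. Comparing them with the parentals, only the e allele has switched, so e is the middle locus and the order is s – e – j.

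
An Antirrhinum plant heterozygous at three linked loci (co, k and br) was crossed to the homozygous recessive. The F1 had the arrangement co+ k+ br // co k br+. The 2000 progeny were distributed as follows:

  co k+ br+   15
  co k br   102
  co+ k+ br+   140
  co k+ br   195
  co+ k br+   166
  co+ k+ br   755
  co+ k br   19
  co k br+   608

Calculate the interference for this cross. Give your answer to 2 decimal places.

0.38

The two rarest classes, co+ k br and co k+ br+, are the double crossovers. Comparing them with the parentals, only the k allele has switched, so k is the middle locus and the order is co – k – br.
co–k: (361 + 34)/2000 = 0.1975; k–br: (242 + 34)/2000 = 0.1380.
Expected DCO frequency = 0.1975 × 0.1380 ≈ 0.02726; observed = 34/2000 ≈ 0.01700.
Coefficient of coincidence = 0.01700/0.02726 ≈ 0.62; interference = 1 − 0.62 = 0.38.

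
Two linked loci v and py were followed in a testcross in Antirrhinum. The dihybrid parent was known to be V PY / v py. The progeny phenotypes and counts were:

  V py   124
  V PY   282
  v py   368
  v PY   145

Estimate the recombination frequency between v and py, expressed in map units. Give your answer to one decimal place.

The recombinant classes are V py and v PY: 124 + 145 = 269.
Recombination frequency = 269/919 = 0.2927 ≈ 29.3%, i.e. 29.3 map units.

29.3 map units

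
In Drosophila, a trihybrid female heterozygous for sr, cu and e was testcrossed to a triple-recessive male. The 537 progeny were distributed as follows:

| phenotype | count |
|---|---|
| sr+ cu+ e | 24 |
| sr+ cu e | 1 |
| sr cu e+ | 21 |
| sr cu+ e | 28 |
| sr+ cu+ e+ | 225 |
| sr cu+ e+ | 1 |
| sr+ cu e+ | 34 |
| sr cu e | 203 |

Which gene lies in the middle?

sr

The two most frequent reciprocal classes, sr+ cu+ e+ and sr cu e, are the parental types, so the F1 was sr+ cu+ e+ / sr cu e.
The two rarest classes, sr cu+ e+ and sr+ cu e, are the double crossovers. Comparing them with the parentals, only the sr allele has switched, so sr is the middle locus and the order is cu – sr – e.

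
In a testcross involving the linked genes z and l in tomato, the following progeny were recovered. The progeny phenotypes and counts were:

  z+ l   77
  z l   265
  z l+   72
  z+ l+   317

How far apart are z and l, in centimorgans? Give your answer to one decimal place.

20.4 centimorgans

The two most frequent classes, z+ l+ (317) and z l (265), are the parental types, so the F1 was z+ l+ / z l.
The recombinant classes are z+ l and z l+: 77 + 72 = 149.
Recombination frequency = 149/731 = 0.2038 ≈ 20.4%, i.e. 20.4 centimorgans.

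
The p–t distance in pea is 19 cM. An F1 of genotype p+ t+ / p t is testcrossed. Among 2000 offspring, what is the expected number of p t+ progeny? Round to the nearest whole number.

190

A map distance of 19 cM corresponds to a recombination frequency of 0.190.
The F1 is p+ t+ / p t, so p t+ is a recombinant gamete class with expected frequency r/2 = 0.190/2 = 0.0950.
Expected number = 0.0950 × 2000 = 190.00 ≈ 190.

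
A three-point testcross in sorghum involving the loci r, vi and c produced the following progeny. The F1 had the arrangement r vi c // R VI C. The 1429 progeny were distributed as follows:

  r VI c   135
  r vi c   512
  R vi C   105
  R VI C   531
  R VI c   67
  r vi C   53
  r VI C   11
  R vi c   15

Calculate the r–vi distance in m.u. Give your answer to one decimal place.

18.6 m.u.

The two rarest classes, R vi c and r VI C, are the double crossovers. Comparing them with the parentals, only the r allele has switched, so r is the middle locus and the order is vi – r – c.
Crossovers in the vi–r interval produce the single-crossover classes r VI c and R vi C (135 + 105 = 240) plus the double crossovers (26).
RF(vi–r) = (240 + 26) / 1429 = 266/1429 = 0.1861 → 18.6 m.u.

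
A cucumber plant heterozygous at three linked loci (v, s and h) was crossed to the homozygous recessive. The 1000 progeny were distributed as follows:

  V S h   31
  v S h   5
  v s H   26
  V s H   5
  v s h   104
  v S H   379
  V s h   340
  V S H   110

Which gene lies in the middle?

h

The two most frequent reciprocal classes, v S H and V s h, are the parental types, so the F1 was v S H / V s h.
The two rarest classes, v S h and V s H, are the double crossovers. Comparing them with the parentals, only the h allele has switched, so h is the middle locus and the order is v – h – s.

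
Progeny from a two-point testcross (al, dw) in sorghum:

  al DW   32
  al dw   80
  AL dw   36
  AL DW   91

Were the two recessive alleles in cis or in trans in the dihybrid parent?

cis

The two most frequent classes are AL DW (91) and al dw (80); these are the parental (non-recombinant) types.
So the F1 carried AL DW on one chromosome and al dw on the other — the recessive alleles are on the same chromosome (cis / coupling).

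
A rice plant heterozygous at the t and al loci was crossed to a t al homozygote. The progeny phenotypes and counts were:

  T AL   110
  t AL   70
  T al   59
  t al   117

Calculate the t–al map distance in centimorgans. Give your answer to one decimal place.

The two most frequent classes, T AL (110) and t al (117), are the parental types, so the F1 was T AL / t al.
The recombinant classes are T al and t AL: 59 + 70 = 129.
Recombination frequency = 129/356 = 0.3624 ≈ 36.2%, i.e. 36.2 centimorgans.

36.2 centimorgans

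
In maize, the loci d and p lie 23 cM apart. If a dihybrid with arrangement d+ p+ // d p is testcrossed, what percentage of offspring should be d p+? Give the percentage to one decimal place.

A map distance of 23 cM corresponds to a recombination frequency of 0.230.
The F1 is d+ p+ / d p, so d p+ is a recombinant gamete class with expected frequency r/2 = 0.230/2 = 0.1150.
That is 0.1150 = 11.5% of the progeny.

11.5%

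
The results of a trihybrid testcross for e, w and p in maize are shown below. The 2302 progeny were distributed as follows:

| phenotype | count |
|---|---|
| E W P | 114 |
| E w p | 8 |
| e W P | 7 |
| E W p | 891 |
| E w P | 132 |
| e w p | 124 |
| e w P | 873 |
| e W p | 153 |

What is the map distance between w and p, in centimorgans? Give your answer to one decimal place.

11.0 centimorgans

The two most frequent reciprocal classes, E W p and e w P, are the parental types, so the F1 was E W p / e w P.
The two rarest classes, E w p and e W P, are the double crossovers. Comparing them with the parentals, only the w allele has switched, so w is the middle locus and the order is e – w – p.
Crossovers in the w–p interval produce the single-crossover classes E W P and e w p (114 + 124 = 238) plus the double crossovers (15).
RF(w–p) = (238 + 15) / 2302 = 253/2302 = 0.1099 → 11.0 centimorgans.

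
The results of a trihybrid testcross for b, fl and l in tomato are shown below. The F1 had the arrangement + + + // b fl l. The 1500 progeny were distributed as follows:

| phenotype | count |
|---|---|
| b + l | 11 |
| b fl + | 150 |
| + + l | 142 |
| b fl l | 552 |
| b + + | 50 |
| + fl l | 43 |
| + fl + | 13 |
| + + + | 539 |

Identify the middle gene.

The two rarest classes, + fl + and b + l, are the double crossovers. Comparing them with the parentals, only the fl allele has switched, so fl is the middle locus and the order is b – fl – l.

fl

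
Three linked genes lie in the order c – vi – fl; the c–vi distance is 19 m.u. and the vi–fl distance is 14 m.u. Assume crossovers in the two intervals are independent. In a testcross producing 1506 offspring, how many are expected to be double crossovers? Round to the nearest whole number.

Map distances give recombination frequencies of 0.190 and 0.140 for the two intervals.
With no interference, expected double-crossover frequency = 0.190 × 0.140 = 0.02660.
Expected number = 0.02660 × 1506 = 40.06 ≈ 40.

40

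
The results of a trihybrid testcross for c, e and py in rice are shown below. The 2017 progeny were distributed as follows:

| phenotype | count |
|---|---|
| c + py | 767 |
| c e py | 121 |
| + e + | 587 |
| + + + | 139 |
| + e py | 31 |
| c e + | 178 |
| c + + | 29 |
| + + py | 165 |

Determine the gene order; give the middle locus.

py

The two most frequent reciprocal classes, + e + and c + py, are the parental types, so the F1 was + e + / c + py.
The two rarest classes, + e py and c + +, are the double crossovers. Comparing them with the parentals, only the py allele has switched, so py is the middle locus and the order is c – py – e.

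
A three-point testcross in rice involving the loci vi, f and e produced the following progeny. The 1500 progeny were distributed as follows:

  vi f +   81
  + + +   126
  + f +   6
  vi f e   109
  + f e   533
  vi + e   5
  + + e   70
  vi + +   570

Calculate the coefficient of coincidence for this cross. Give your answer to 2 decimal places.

The two most frequent reciprocal classes, + f e and vi + +, are the parental types, so the F1 was + f e / vi + +.
The two rarest classes, + f + and vi + e, are the double crossovers. Comparing them with the parentals, only the e allele has switched, so e is the middle locus and the order is f – e – vi.
f–e: (151 + 11)/1500 = 0.1080; e–vi: (235 + 11)/1500 = 0.1640.
Expected DCO frequency = 0.1080 × 0.1640 ≈ 0.01771; observed = 11/1500 ≈ 0.00733.
Coefficient of coincidence = 0.00733/0.01771 ≈ 0.41.

0.41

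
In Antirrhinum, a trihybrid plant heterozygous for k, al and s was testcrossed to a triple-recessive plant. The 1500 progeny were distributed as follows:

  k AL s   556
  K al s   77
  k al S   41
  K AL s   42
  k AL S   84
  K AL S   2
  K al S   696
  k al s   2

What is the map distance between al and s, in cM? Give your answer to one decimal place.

11.0 cM

The two most frequent reciprocal classes, K al S and k AL s, are the parental types, so the F1 was K al S / k AL s.
The two rarest classes, K AL S and k al s, are the double crossovers. Comparing them with the parentals, only the al allele has switched, so al is the middle locus and the order is s – al – k.
Crossovers in the s–al interval produce the single-crossover classes K al s and k AL S (77 + 84 = 161) plus the double crossovers (4).
RF(s–al) = (161 + 4) / 1500 = 165/1500 = 0.1100 → 11.0 cM.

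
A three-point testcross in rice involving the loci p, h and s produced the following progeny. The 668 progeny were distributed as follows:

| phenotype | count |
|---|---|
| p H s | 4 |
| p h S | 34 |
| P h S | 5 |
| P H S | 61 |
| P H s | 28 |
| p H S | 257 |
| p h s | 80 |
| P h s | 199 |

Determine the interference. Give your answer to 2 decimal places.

The two most frequent reciprocal classes, p H S and P h s, are the parental types, so the F1 was p H S / P h s.
The two rarest classes, p H s and P h S, are the double crossovers. Comparing them with the parentals, only the s allele has switched, so s is the middle locus and the order is p – s – h.
p–s: (141 + 9)/668 = 0.2246; s–h: (62 + 9)/668 = 0.1063.
Expected DCO frequency = 0.2246 × 0.1063 ≈ 0.02387; observed = 9/668 ≈ 0.01347.
Coefficient of coincidence = 0.01347/0.02387 ≈ 0.56; interference = 1 − 0.56 = 0.44.

0.44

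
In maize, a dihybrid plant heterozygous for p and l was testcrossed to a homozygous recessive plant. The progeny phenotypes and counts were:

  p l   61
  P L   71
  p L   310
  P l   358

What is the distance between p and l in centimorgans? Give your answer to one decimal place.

The two most frequent classes, P l (358) and p L (310), are the parental types, so the F1 was P l / p L.
The recombinant classes are P L and p l: 71 + 61 = 132.
Recombination frequency = 132/800 = 0.1650 ≈ 16.5%, i.e. 16.5 centimorgans.

16.5 centimorgans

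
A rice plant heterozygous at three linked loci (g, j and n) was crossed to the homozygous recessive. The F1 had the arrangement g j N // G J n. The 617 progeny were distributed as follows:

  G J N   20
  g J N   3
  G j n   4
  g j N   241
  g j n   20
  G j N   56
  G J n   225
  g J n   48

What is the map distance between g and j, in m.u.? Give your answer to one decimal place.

The two rarest classes, g J N and G j n, are the double crossovers. Comparing them with the parentals, only the j allele has switched, so j is the middle locus and the order is n – j – g.
Crossovers in the j–g interval produce the single-crossover classes G j N and g J n (56 + 48 = 104) plus the double crossovers (7).
RF(j–g) = (104 + 7) / 617 = 111/617 = 0.1799 → 18.0 m.u.

18.0 m.u.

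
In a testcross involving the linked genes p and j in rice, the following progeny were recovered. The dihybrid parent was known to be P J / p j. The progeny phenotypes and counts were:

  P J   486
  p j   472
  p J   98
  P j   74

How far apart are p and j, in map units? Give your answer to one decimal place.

15.2 map units

The recombinant classes are P j and p J: 74 + 98 = 172.
Recombination frequency = 172/1130 = 0.1522 ≈ 15.2%, i.e. 15.2 map units.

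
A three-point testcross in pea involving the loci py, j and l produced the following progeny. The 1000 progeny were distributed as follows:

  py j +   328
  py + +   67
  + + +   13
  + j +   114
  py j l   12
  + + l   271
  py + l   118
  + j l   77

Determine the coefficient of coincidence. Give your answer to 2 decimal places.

The two most frequent reciprocal classes, + + l and py j +, are the parental types, so the F1 was + + l / py j +.
The two rarest classes, + + + and py j l, are the double crossovers. Comparing them with the parentals, only the l allele has switched, so l is the middle locus and the order is py – l – j.
py–l: (232 + 25)/1000 = 0.2570; l–j: (144 + 25)/1000 = 0.1690.
Expected DCO frequency = 0.2570 × 0.1690 ≈ 0.04343; observed = 25/1000 ≈ 0.02500.
Coefficient of coincidence = 0.02500/0.04343 ≈ 0.58.

0.58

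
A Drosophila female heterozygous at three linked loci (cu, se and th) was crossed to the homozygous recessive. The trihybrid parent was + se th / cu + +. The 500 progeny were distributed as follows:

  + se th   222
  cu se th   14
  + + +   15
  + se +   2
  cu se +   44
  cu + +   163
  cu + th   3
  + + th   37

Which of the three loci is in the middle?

The two rarest classes, + se + and cu + th, are the double crossovers. Comparing them with the parentals, only the th allele has switched, so th is the middle locus and the order is cu – th – se.

th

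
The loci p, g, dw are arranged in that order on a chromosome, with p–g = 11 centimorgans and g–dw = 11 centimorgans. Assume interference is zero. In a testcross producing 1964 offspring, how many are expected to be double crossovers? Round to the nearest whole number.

24

Map distances give recombination frequencies of 0.110 and 0.110 for the two intervals.
With no interference, expected double-crossover frequency = 0.110 × 0.110 = 0.01210.
Expected number = 0.01210 × 1964 = 23.76 ≈ 24.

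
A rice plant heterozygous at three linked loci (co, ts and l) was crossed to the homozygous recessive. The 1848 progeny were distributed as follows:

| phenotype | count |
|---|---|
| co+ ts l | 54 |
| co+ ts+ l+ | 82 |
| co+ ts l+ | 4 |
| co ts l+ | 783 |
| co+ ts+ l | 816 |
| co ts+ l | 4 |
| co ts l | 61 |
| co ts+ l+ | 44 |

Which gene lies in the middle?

co

The two most frequent reciprocal classes, co ts l+ and co+ ts+ l, are the parental types, so the F1 was co ts l+ / co+ ts+ l.
The two rarest classes, co+ ts l+ and co ts+ l, are the double crossovers. Comparing them with the parentals, only the co allele has switched, so co is the middle locus and the order is ts – co – l.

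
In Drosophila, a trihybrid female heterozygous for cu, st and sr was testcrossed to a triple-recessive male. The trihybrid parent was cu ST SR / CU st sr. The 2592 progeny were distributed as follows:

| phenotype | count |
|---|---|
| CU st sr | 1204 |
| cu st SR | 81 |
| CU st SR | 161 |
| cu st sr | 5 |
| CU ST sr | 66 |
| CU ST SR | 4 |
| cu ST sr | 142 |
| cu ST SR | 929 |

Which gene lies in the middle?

The two rarest classes, CU ST SR and cu st sr, are the double crossovers. Comparing them with the parentals, only the cu allele has switched, so cu is the middle locus and the order is sr – cu – st.

cu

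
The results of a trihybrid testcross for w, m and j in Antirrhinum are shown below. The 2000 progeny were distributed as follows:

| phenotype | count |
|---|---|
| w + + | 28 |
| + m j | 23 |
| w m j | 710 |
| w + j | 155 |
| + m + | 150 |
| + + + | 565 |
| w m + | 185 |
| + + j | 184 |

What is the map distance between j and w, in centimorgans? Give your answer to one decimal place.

21.0 centimorgans

The two most frequent reciprocal classes, + + + and w m j, are the parental types, so the F1 was + + + / w m j.
The two rarest classes, w + + and + m j, are the double crossovers. Comparing them with the parentals, only the w allele has switched, so w is the middle locus and the order is m – w – j.
Crossovers in the w–j interval produce the single-crossover classes + + j and w m + (184 + 185 = 369) plus the double crossovers (51).
RF(w–j) = (369 + 51) / 2000 = 420/2000 = 0.2100 → 21.0 centimorgans.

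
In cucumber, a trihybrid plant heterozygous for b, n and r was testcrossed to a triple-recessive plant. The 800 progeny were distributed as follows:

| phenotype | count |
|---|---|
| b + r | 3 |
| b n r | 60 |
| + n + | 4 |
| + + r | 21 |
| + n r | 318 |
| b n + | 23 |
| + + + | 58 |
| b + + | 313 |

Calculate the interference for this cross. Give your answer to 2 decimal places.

0.12

The two most frequent reciprocal classes, b + + and + n r, are the parental types, so the F1 was b + + / + n r.
The two rarest classes, b + r and + n +, are the double crossovers. Comparing them with the parentals, only the r allele has switched, so r is the middle locus and the order is n – r – b.
n–r: (44 + 7)/800 = 0.0638; r–b: (118 + 7)/800 = 0.1562.
Expected DCO frequency = 0.0638 × 0.1562 ≈ 0.00997; observed = 7/800 ≈ 0.00875.
Coefficient of coincidence = 0.00875/0.00997 ≈ 0.88; interference = 1 − 0.88 = 0.12.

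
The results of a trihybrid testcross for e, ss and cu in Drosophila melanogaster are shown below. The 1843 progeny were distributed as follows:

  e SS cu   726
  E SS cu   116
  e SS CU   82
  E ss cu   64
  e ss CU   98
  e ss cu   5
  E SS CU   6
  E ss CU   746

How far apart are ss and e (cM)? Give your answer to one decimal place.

12.2 cM

The two most frequent reciprocal classes, E ss CU and e SS cu, are the parental types, so the F1 was E ss CU / e SS cu.
The two rarest classes, E SS CU and e ss cu, are the double crossovers. Comparing them with the parentals, only the ss allele has switched, so ss is the middle locus and the order is e – ss – cu.
Crossovers in the e–ss interval produce the single-crossover classes e ss CU and E SS cu (98 + 116 = 214) plus the double crossovers (11).
RF(e–ss) = (214 + 11) / 1843 = 225/1843 = 0.1221 → 12.2 cM.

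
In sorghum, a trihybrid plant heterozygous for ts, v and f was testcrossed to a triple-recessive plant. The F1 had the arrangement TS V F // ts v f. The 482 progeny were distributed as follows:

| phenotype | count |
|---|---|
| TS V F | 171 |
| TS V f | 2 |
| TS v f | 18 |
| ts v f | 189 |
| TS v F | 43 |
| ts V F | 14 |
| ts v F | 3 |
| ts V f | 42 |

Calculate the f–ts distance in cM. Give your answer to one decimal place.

The two rarest classes, TS V f and ts v F, are the double crossovers. Comparing them with the parentals, only the f allele has switched, so f is the middle locus and the order is v – f – ts.
Crossovers in the f–ts interval produce the single-crossover classes ts V F and TS v f (14 + 18 = 32) plus the double crossovers (5).
RF(f–ts) = (32 + 5) / 482 = 37/482 = 0.0768 → 7.7 cM.

7.7 cM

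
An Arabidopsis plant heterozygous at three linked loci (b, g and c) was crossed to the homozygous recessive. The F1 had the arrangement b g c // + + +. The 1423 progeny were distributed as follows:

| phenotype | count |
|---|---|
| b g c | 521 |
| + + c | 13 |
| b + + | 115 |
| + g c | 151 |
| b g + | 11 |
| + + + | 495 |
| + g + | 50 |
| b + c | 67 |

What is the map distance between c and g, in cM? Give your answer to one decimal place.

The two rarest classes, b g + and + + c, are the double crossovers. Comparing them with the parentals, only the c allele has switched, so c is the middle locus and the order is b – c – g.
Crossovers in the c–g interval produce the single-crossover classes b + c and + g + (67 + 50 = 117) plus the double crossovers (24).
RF(c–g) = (117 + 24) / 1423 = 141/1423 = 0.0991 → 9.9 cM.

9.9 cM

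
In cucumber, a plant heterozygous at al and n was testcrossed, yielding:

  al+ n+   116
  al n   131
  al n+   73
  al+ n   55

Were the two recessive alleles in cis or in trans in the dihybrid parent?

cis

The two most frequent classes are al+ n+ (116) and al n (131); these are the parental (non-recombinant) types.
So the F1 carried al+ n+ on one chromosome and al n on the other — the recessive alleles are on the same chromosome (cis / coupling).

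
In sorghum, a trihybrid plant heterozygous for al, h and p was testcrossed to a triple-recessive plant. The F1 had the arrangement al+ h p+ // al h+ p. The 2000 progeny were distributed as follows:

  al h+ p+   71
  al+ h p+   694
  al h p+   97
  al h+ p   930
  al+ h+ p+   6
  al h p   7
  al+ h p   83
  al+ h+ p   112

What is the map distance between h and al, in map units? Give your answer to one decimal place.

The two rarest classes, al+ h+ p+ and al h p, are the double crossovers. Comparing them with the parentals, only the h allele has switched, so h is the middle locus and the order is al – h – p.
Crossovers in the al–h interval produce the single-crossover classes al h p+ and al+ h+ p (97 + 112 = 209) plus the double crossovers (13).
RF(al–h) = (209 + 13) / 2000 = 222/2000 = 0.1110 → 11.1 map units.

11.1 map units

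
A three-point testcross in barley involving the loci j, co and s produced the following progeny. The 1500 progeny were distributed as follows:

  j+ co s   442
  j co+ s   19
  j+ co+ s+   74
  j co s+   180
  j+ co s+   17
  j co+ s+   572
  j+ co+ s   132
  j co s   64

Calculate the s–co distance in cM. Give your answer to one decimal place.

23.2 cM

The two most frequent reciprocal classes, j+ co s and j co+ s+, are the parental types, so the F1 was j+ co s / j co+ s+.
The two rarest classes, j+ co s+ and j co+ s, are the double crossovers. Comparing them with the parentals, only the s allele has switched, so s is the middle locus and the order is co – s – j.
Crossovers in the co–s interval produce the single-crossover classes j+ co+ s and j co s+ (132 + 180 = 312) plus the double crossovers (36).
RF(co–s) = (312 + 36) / 1500 = 348/1500 = 0.2320 → 23.2 cM.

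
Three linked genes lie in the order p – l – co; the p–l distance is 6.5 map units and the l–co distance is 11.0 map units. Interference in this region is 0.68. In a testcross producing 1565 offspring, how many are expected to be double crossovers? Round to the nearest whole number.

4

Map distances give recombination frequencies of 0.065 and 0.110 for the two intervals.
With interference 0.68 (so coincidence = 0.32), expected double-crossover frequency = 0.065 × 0.110 × 0.32 = 0.00229.
Expected number = 0.00229 × 1565 = 3.58 ≈ 4.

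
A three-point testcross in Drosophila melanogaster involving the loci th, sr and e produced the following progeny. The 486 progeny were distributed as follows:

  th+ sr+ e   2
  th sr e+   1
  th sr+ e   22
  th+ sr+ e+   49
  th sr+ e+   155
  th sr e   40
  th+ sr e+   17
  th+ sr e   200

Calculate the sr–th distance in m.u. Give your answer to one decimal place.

The two most frequent reciprocal classes, th sr+ e+ and th+ sr e, are the parental types, so the F1 was th sr+ e+ / th+ sr e.
The two rarest classes, th sr e+ and th+ sr+ e, are the double crossovers. Comparing them with the parentals, only the sr allele has switched, so sr is the middle locus and the order is th – sr – e.
Crossovers in the th–sr interval produce the single-crossover classes th+ sr+ e+ and th sr e (49 + 40 = 89) plus the double crossovers (3).
RF(th–sr) = (89 + 3) / 486 = 92/486 = 0.1893 → 18.9 m.u.

18.9 m.u.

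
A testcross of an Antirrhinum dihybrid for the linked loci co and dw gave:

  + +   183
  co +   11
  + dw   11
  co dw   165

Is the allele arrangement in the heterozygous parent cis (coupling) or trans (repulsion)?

The two most frequent classes are + + (183) and co dw (165); these are the parental (non-recombinant) types.
So the F1 carried + + on one chromosome and co dw on the other — the recessive alleles are on the same chromosome (cis / coupling).

cis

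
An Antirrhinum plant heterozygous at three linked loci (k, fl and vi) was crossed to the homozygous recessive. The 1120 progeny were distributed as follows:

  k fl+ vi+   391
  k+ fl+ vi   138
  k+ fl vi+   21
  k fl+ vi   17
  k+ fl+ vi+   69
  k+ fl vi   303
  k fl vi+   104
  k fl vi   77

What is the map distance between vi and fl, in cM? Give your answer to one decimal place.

The two most frequent reciprocal classes, k+ fl vi and k fl+ vi+, are the parental types, so the F1 was k+ fl vi / k fl+ vi+.
The two rarest classes, k+ fl vi+ and k fl+ vi, are the double crossovers. Comparing them with the parentals, only the vi allele has switched, so vi is the middle locus and the order is k – vi – fl.
Crossovers in the vi–fl interval produce the single-crossover classes k+ fl+ vi and k fl vi+ (138 + 104 = 242) plus the double crossovers (38).
RF(vi–fl) = (242 + 38) / 1120 = 280/1120 = 0.2500 → 25.0 cM.

25.0 cM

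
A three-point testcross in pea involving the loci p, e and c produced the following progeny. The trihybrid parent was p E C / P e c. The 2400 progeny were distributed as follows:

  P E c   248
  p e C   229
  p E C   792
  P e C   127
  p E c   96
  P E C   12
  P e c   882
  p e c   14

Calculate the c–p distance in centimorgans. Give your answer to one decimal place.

10.4 centimorgans

The two rarest classes, P E C and p e c, are the double crossovers. Comparing them with the parentals, only the p allele has switched, so p is the middle locus and the order is e – p – c.
Crossovers in the p–c interval produce the single-crossover classes p E c and P e C (96 + 127 = 223) plus the double crossovers (26).
RF(p–c) = (223 + 26) / 2400 = 249/2400 = 0.1037 → 10.4 centimorgans.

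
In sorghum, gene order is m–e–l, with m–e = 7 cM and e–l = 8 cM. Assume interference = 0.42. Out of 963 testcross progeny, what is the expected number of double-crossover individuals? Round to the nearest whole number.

Map distances give recombination frequencies of 0.070 and 0.080 for the two intervals.
With interference 0.42 (so coincidence = 0.58), expected double-crossover frequency = 0.070 × 0.080 × 0.58 = 0.00325.
Expected number = 0.00325 × 963 = 3.13 ≈ 3.

3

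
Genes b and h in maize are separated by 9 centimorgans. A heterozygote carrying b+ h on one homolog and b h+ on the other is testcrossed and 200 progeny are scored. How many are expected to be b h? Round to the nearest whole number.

9

A map distance of 9 centimorgans corresponds to a recombination frequency of 0.090.
The F1 is b+ h / b h+, so b h is a recombinant gamete class with expected frequency r/2 = 0.090/2 = 0.0450.
Expected number = 0.0450 × 200 = 9.00 ≈ 9.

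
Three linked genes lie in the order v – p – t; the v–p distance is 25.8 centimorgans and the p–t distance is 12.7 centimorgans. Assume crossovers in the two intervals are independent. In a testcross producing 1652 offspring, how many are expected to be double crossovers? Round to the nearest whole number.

Map distances give recombination frequencies of 0.258 and 0.127 for the two intervals.
With no interference, expected double-crossover frequency = 0.258 × 0.127 = 0.03277.
Expected number = 0.03277 × 1652 = 54.13 ≈ 54.

54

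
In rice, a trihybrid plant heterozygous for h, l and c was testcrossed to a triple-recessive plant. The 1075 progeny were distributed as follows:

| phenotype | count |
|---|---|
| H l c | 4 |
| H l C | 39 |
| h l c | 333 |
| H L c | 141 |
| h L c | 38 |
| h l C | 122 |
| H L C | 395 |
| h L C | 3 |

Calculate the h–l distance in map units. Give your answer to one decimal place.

The two most frequent reciprocal classes, h l c and H L C, are the parental types, so the F1 was h l c / H L C.
The two rarest classes, H l c and h L C, are the double crossovers. Comparing them with the parentals, only the h allele has switched, so h is the middle locus and the order is c – h – l.
Crossovers in the h–l interval produce the single-crossover classes h L c and H l C (38 + 39 = 77) plus the double crossovers (7).
RF(h–l) = (77 + 7) / 1075 = 84/1075 = 0.0781 → 7.8 map units.

7.8 map units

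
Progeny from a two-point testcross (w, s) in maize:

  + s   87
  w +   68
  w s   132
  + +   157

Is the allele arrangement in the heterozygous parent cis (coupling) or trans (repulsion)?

cis

The two most frequent classes are + + (157) and w s (132); these are the parental (non-recombinant) types.
So the F1 carried + + on one chromosome and w s on the other — the recessive alleles are on the same chromosome (cis / coupling).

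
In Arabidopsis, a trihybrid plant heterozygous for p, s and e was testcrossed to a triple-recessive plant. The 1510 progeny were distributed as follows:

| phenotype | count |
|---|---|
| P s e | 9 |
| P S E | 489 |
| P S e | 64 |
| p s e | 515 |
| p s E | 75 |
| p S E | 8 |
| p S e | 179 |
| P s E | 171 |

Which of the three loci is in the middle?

The two most frequent reciprocal classes, P S E and p s e, are the parental types, so the F1 was P S E / p s e.
The two rarest classes, p S E and P s e, are the double crossovers. Comparing them with the parentals, only the p allele has switched, so p is the middle locus and the order is e – p – s.

p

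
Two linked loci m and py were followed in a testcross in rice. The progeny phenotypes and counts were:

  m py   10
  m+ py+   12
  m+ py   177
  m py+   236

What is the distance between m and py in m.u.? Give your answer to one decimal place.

The two most frequent classes, m+ py (177) and m py+ (236), are the parental types, so the F1 was m+ py / m py+.
The recombinant classes are m+ py+ and m py: 12 + 10 = 22.
Recombination frequency = 22/435 = 0.0506 ≈ 5.1%, i.e. 5.1 m.u.

5.1 m.u.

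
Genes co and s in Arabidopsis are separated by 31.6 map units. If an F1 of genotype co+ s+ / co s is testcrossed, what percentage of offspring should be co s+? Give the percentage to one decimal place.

15.8%

A map distance of 31.6 map units corresponds to a recombination frequency of 0.316.
The F1 is co+ s+ / co s, so co s+ is a recombinant gamete class with expected frequency r/2 = 0.316/2 = 0.1580.
That is 0.1580 = 15.8% of the progeny.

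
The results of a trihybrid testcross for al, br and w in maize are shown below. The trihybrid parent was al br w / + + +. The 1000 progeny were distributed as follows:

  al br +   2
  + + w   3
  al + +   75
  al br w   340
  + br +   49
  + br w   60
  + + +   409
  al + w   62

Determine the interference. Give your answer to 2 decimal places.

The two rarest classes, al br + and + + w, are the double crossovers. Comparing them with the parentals, only the w allele has switched, so w is the middle locus and the order is al – w – br.
al–w: (135 + 5)/1000 = 0.1400; w–br: (111 + 5)/1000 = 0.1160.
Expected DCO frequency = 0.1400 × 0.1160 ≈ 0.01624; observed = 5/1000 ≈ 0.00500.
Coefficient of coincidence = 0.00500/0.01624 ≈ 0.31; interference = 1 − 0.31 = 0.69.

0.69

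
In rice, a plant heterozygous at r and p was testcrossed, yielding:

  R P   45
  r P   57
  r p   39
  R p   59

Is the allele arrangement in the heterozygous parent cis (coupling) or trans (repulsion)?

trans

The two most frequent classes are R p (59) and r P (57); these are the parental (non-recombinant) types.
So the F1 carried R p on one chromosome and r P on the other — the recessive alleles are on opposite chromosomes (trans / repulsion).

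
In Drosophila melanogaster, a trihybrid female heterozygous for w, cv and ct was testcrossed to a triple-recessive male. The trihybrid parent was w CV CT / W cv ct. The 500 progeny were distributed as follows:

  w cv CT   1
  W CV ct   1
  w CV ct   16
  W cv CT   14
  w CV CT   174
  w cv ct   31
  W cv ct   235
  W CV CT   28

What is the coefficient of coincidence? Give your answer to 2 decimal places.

0.51

The two rarest classes, w cv CT and W CV ct, are the double crossovers. Comparing them with the parentals, only the cv allele has switched, so cv is the middle locus and the order is w – cv – ct.
w–cv: (59 + 2)/500 = 0.1220; cv–ct: (30 + 2)/500 = 0.0640.
Expected DCO frequency = 0.1220 × 0.0640 ≈ 0.00781; observed = 2/500 ≈ 0.00400.
Coefficient of coincidence = 0.00400/0.00781 ≈ 0.51.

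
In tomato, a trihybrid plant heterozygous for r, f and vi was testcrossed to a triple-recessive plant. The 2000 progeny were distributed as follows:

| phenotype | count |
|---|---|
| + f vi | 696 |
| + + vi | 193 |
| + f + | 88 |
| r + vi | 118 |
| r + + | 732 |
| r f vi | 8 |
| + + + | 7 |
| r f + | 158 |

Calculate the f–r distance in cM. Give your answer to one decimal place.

The two most frequent reciprocal classes, + f vi and r + +, are the parental types, so the F1 was + f vi / r + +.
The two rarest classes, r f vi and + + +, are the double crossovers. Comparing them with the parentals, only the r allele has switched, so r is the middle locus and the order is vi – r – f.
Crossovers in the r–f interval produce the single-crossover classes + + vi and r f + (193 + 158 = 351) plus the double crossovers (15).
RF(r–f) = (351 + 15) / 2000 = 366/2000 = 0.1830 → 18.3 cM.

18.3 cM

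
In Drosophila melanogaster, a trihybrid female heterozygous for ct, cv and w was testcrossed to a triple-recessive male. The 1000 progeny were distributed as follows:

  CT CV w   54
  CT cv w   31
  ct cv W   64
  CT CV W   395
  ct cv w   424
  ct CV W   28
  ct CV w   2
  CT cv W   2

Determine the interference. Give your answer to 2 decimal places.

0.48

The two most frequent reciprocal classes, ct cv w and CT CV W, are the parental types, so the F1 was ct cv w / CT CV W.
The two rarest classes, ct CV w and CT cv W, are the double crossovers. Comparing them with the parentals, only the cv allele has switched, so cv is the middle locus and the order is ct – cv – w.
ct–cv: (59 + 4)/1000 = 0.0630; cv–w: (118 + 4)/1000 = 0.1220.
Expected DCO frequency = 0.0630 × 0.1220 ≈ 0.00769; observed = 4/1000 ≈ 0.00400.
Coefficient of coincidence = 0.00400/0.00769 ≈ 0.52; interference = 1 − 0.52 = 0.48.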